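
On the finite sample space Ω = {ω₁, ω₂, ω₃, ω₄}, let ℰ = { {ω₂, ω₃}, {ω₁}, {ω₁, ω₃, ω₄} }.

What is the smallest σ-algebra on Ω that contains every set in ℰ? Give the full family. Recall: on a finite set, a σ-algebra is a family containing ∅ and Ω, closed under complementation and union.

σ(ℰ) = { {}, {ω₁}, {ω₂}, {ω₃}, {ω₄}, {ω₁, ω₂}, {ω₁, ω₃}, {ω₁, ω₄}, {ω₂, ω₃}, {ω₂, ω₄}, {ω₃, ω₄}, {ω₁, ω₂, ω₃}, {ω₁, ω₂, ω₄}, {ω₁, ω₃, ω₄}, {ω₂, ω₃, ω₄}, Ω }

Trace:
Seed the family with ℰ together with ∅ and Ω: { {}, {ω₁}, {ω₂, ω₃}, {ω₁, ω₃, ω₄}, Ω }.
Step 1 adds 4:
  {ω₂}  = complement {ω₁, ω₃, ω₄}
  {ω₁, ω₄}  = complement {ω₂, ω₃}
  {ω₁, ω₂, ω₃}  = {ω₂, ω₃} ∪ {ω₁}
  {ω₂, ω₃, ω₄}  = complement {ω₁}
  |family| = 9
Step 2 (3 new):
  {ω₄}  = complement {ω₁, ω₂, ω₃}
  {ω₁, ω₂}  = {ω₂} ∪ {ω₁}
  {ω₁, ω₂, ω₄}  = {ω₂} ∪ {ω₁, ω₄}
  |family| = 12
Step 3. New:
  {ω₃}  = complement {ω₁, ω₂, ω₄}
  {ω₂, ω₄}  = {ω₄} ∪ {ω₂}
  {ω₃, ω₄}  = complement {ω₁, ω₂}
  |family| = 15
Step 4. New:
  {ω₁, ω₃}  = complement {ω₂, ω₄}
  |family| = 16
Step 5: stable.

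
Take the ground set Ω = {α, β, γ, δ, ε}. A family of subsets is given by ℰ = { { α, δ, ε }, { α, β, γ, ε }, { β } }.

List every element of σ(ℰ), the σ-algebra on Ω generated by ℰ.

σ(ℰ) = { ∅, { β }, { γ }, { δ }, { α, ε }, { β, γ }, { β, δ }, { γ, δ }, { α, β, ε }, { α, γ, ε }, { α, δ, ε }, { β, γ, δ }, { α, β, γ, ε }, { α, β, δ, ε }, { α, γ, δ, ε }, Ω }

Trace:
Start: ℰ ∪ {∅, Ω} = { ∅, { β }, { α, δ, ε }, { α, β, γ, ε }, Ω }.
Round 1 (4 new):
  { δ }  = complement { α, β, γ, ε }
  { β, γ }  = complement { α, δ, ε }
  { α, β, δ, ε }  = { α, δ, ε } ∪ { β }
  { α, γ, δ, ε }  = complement { β }
  |family| = 9
Round 2: 3 new —
  { γ }  = complement { α, β, δ, ε }
  { β, δ }  = { β } ∪ { δ }
  { β, γ, δ }  = { β, γ } ∪ { δ }
  |family| = 12
Round 3: +3 →
  { α, ε }  = complement { β, γ, δ }
  { γ, δ }  = { γ } ∪ { δ }
  { α, γ, ε }  = complement { β, δ }
  |family| = 15
Round 4: +1 →
  { α, β, ε }  = complement { γ, δ }
  |family| = 16
Round 5: already closed under ᶜ and ∪.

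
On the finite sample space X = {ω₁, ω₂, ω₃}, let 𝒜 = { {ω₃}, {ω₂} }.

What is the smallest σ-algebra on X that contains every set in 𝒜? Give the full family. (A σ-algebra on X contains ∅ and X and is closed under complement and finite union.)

Begin from { ∅, {ω₂}, {ω₃}, X } (that is, 𝒜 plus ∅ and X).
Pass 1. New:
  {ω₁,ω₂}  = complement {ω₃}
  {ω₁,ω₃}  = complement {ω₂}
  {ω₂,ω₃}  = {ω₃} ∪ {ω₂}
  |family| = 7
Pass 2: +1 →
  {ω₁}  = complement {ω₂,ω₃}
  |family| = 8
Pass 3 adds nothing — fixpoint reached.

|σ(𝒜)| = 8.  σ(𝒜) = { ∅, {ω₁}, {ω₂}, {ω₃}, {ω₁,ω₂}, {ω₁,ω₃}, {ω₂,ω₃}, X }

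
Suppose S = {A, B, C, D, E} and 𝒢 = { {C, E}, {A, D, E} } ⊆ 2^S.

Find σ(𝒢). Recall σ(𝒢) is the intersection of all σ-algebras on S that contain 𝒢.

|σ(𝒢)| = 16.  σ(𝒢) = { ∅, {B}, {C}, {E}, {A, D}, {B, C}, {B, E}, {C, E}, {A, B, D}, {A, C, D}, {A, D, E}, {B, C, E}, {A, B, C, D}, {A, B, D, E}, {A, C, D, E}, S }

Derivation:
Seed the family with 𝒢 together with ∅ and S: { ∅, {C, E}, {A, D, E}, S }.
Round 1. New:
  {B, C}  = S∖{A, D, E}
  {A, B, D}  = S∖{C, E}
  {A, C, D, E}  = {C, E} ∪ {A, D, E}
Round 2 (4 new):
  {B}  = S∖{A, C, D, E}
  {B, C, E}  = {B, C} ∪ {C, E}
  {A, B, C, D}  = {B, C} ∪ {A, B, D}
  {A, B, D, E}  = {A, D, E} ∪ {A, B, D}
Round 3. New:
  {C}  = S∖{A, B, D, E}
  {E}  = S∖{A, B, C, D}
  {A, D}  = S∖{B, C, E}
Round 4 adds 2:
  {B, E}  = {B} ∪ {E}
  {A, C, D}  = {C} ∪ {A, D}
Round 5 adds nothing — fixpoint reached.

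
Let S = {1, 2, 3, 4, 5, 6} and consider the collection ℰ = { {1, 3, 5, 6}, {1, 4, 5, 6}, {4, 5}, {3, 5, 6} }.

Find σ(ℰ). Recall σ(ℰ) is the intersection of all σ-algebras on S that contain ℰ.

σ(ℰ) (64 sets): { {}, {1}, {2}, {3}, {4}, {5}, {6}, {1, 2}, {1, 3}, {1, 4}, {1, 5}, {1, 6}, {2, 3}, {2, 4}, {2, 5}, {2, 6}, {3, 4}, {3, 5}, {3, 6}, {4, 5}, {4, 6}, {5, 6}, {1, 2, 3}, {1, 2, 4}, {1, 2, 5}, {1, 2, 6}, {1, 3, 4}, {1, 3, 5}, {1, 3, 6}, {1, 4, 5}, {1, 4, 6}, {1, 5, 6}, {2, 3, 4}, {2, 3, 5}, {2, 3, 6}, {2, 4, 5}, {2, 4, 6}, {2, 5, 6}, {3, 4, 5}, {3, 4, 6}, {3, 5, 6}, {4, 5, 6}, {1, 2, 3, 4}, {1, 2, 3, 5}, {1, 2, 3, 6}, {1, 2, 4, 5}, {1, 2, 4, 6}, {1, 2, 5, 6}, {1, 3, 4, 5}, {1, 3, 4, 6}, {1, 3, 5, 6}, {1, 4, 5, 6}, {2, 3, 4, 5}, {2, 3, 4, 6}, {2, 3, 5, 6}, {2, 4, 5, 6}, {3, 4, 5, 6}, {1, 2, 3, 4, 5}, {1, 2, 3, 4, 6}, {1, 2, 3, 5, 6}, {1, 2, 4, 5, 6}, {1, 3, 4, 5, 6}, {2, 3, 4, 5, 6}, S }

Derivation:
Begin from { {}, {4, 5}, {3, 5, 6}, {1, 3, 5, 6}, {1, 4, 5, 6}, S } (that is, ℰ plus ∅ and S).
Round 1. New:
  {2, 3}  = S∖{1, 4, 5, 6}
  {2, 4}  = S∖{1, 3, 5, 6}
  {1, 2, 4}  = S∖{3, 5, 6}
  {1, 2, 3, 6}  = S∖{4, 5}
  {3, 4, 5, 6}  = {4, 5} ∪ {3, 5, 6}
  {1, 3, 4, 5, 6}  = {4, 5} ∪ {1, 3, 5, 6}
  [12 total]
Round 2: 12 new —
  {2}  = S∖{1, 3, 4, 5, 6}
  {1, 2}  = S∖{3, 4, 5, 6}
  {2, 3, 4}  = {2, 3} ∪ {2, 4}
  {2, 4, 5}  = {4, 5} ∪ {2, 4}
  {1, 2, 3, 4}  = {1, 2, 4} ∪ {2, 3}
  {1, 2, 4, 5}  = {1, 2, 4} ∪ {4, 5}
  {2, 3, 4, 5}  = {4, 5} ∪ {2, 3}
  {2, 3, 5, 6}  = {2, 3} ∪ {3, 5, 6}
  {1, 2, 3, 4, 6}  = {1, 2, 3, 6} ∪ {1, 2, 4}
  {1, 2, 3, 5, 6}  = {1, 3, 5, 6} ∪ {1, 2, 3, 6}
  {1, 2, 4, 5, 6}  = {1, 4, 5, 6} ∪ {1, 2, 4}
  {2, 3, 4, 5, 6}  = {3, 4, 5, 6} ∪ {2, 3}
  [24 total]
Round 3: +12 →
  {1}  = S∖{2, 3, 4, 5, 6}
  {3}  = S∖{1, 2, 4, 5, 6}
  {4}  = S∖{1, 2, 3, 5, 6}
  {5}  = S∖{1, 2, 3, 4, 6}
  {1, 4}  = S∖{2, 3, 5, 6}
  {1, 6}  = S∖{2, 3, 4, 5}
  {3, 6}  = S∖{1, 2, 4, 5}
  {5, 6}  = S∖{1, 2, 3, 4}
  {1, 2, 3}  = {1, 2} ∪ {2, 3}
  {1, 3, 6}  = S∖{2, 4, 5}
  {1, 5, 6}  = S∖{2, 3, 4}
  {1, 2, 3, 4, 5}  = {4, 5} ∪ {1, 2, 3, 4}
  [36 total]
Round 4 adds 23:
  {6}  = S∖{1, 2, 3, 4, 5}
  {1, 3}  = {1} ∪ {3}
  {1, 5}  = {1} ∪ {5}
  {2, 5}  = {2} ∪ {5}
  {3, 4}  = {3} ∪ {4}
  {3, 5}  = {5} ∪ {3}
  {1, 2, 5}  = {1, 2} ∪ {5}
  {1, 2, 6}  = {1, 2} ∪ {1, 6}
  {1, 3, 4}  = {3} ∪ {1, 4}
  {1, 4, 5}  = {1} ∪ {4, 5}
  {1, 4, 6}  = {1, 6} ∪ {1, 4}
  {2, 3, 5}  = {5} ∪ {2, 3}
  {2, 3, 6}  = {2} ∪ {3, 6}
  {2, 5, 6}  = {5, 6} ∪ {2}
  {3, 4, 5}  = {4, 5} ∪ {3}
  {3, 4, 6}  = {3, 6} ∪ {4}
  {4, 5, 6}  = S∖{1, 2, 3}
  {1, 2, 3, 5}  = {1, 2, 3} ∪ {5}
  {1, 2, 4, 6}  = {1, 6} ∪ {1, 2, 4}
  {1, 2, 5, 6}  = {5, 6} ∪ {1, 2}
  {1, 3, 4, 6}  = {1, 3, 6} ∪ {1, 4}
  {2, 3, 4, 6}  = {3, 6} ∪ {2, 3, 4}
  {2, 4, 5, 6}  = {5, 6} ∪ {2, 4}
  [59 total]
Round 5 adds 5:
  {2, 6}  = {2} ∪ {6}
  {4, 6}  = S∖{1, 2, 3, 5}
  {1, 3, 5}  = {1, 3} ∪ {1, 5}
  {2, 4, 6}  = {2, 4} ∪ {6}
  {1, 3, 4, 5}  = {3, 4, 5} ∪ {1, 3, 4}
  [64 total]
Round 6 adds nothing — fixpoint reached.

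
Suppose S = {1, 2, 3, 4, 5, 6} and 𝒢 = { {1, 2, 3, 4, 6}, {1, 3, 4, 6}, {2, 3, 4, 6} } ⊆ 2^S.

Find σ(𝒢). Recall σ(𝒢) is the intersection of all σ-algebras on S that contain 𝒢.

Take S₀ = 𝒢 ∪ {∅, S} = { {}, {1, 3, 4, 6}, {2, 3, 4, 6}, {1, 2, 3, 4, 6}, S }.
Iteration 1 adds 3:
  {5}  = S∖{1, 2, 3, 4, 6}
  {1, 5}  = S∖{2, 3, 4, 6}
  {2, 5}  = S∖{1, 3, 4, 6}
  |family| = 8
Iteration 2 adds 3:
  {1, 2, 5}  = {2, 5} ∪ {1, 5}
  {1, 3, 4, 5, 6}  = {5} ∪ {1, 3, 4, 6}
  {2, 3, 4, 5, 6}  = {5} ∪ {2, 3, 4, 6}
  |family| = 11
Iteration 3 adds 3:
  {1}  = S∖{2, 3, 4, 5, 6}
  {2}  = S∖{1, 3, 4, 5, 6}
  {3, 4, 6}  = S∖{1, 2, 5}
  |family| = 14
Iteration 4: +2 →
  {1, 2}  = {2} ∪ {1}
  {3, 4, 5, 6}  = {3, 4, 6} ∪ {5}
  |family| = 16
Iteration 5: stable.

Hence σ(𝒢) has 16 members: { {}, {1}, {2}, {5}, {1, 2}, {1, 5}, {2, 5}, {1, 2, 5}, {3, 4, 6}, {1, 3, 4, 6}, {2, 3, 4, 6}, {3, 4, 5, 6}, {1, 2, 3, 4, 6}, {1, 3, 4, 5, 6}, {2, 3, 4, 5, 6}, S }.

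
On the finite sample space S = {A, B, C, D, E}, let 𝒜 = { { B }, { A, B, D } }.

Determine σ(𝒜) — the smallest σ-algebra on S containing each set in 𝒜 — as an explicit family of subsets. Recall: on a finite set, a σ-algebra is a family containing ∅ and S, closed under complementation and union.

σ(𝒜) = { ∅, { B }, { A, D }, { C, E }, { A, B, D }, { B, C, E }, { A, C, D, E }, S }

Check:
Start: 𝒜 ∪ {∅, S} = { ∅, { B }, { A, B, D }, S }.
Pass 1 adds 2:
  { C, E }  = ᶜ of { A, B, D }
  { A, C, D, E }  = ᶜ of { B }
  — 6 sets.
Pass 2: +1 →
  { B, C, E }  = { C, E } ∪ { B }
  — 7 sets.
Pass 3 (1 new):
  { A, D }  = ᶜ of { B, C, E }
  — 8 sets.
Pass 4 adds nothing — fixpoint reached.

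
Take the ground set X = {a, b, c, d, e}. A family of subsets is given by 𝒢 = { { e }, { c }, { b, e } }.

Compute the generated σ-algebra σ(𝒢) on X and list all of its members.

Start: 𝒢 ∪ {∅, X} = { {}, { c }, { e }, { b, e }, X }.
Step 1: 5 new —
  { c, e }  = { c } ∪ { e }
  { a, c, d }  = { b, e }ᶜ
  { b, c, e }  = { c } ∪ { b, e }
  { a, b, c, d }  = { e }ᶜ
  { a, b, d, e }  = { c }ᶜ
  — 10 sets.
Step 2 adds 3:
  { a, d }  = { b, c, e }ᶜ
  { a, b, d }  = { c, e }ᶜ
  { a, c, d, e }  = { e } ∪ { a, c, d }
  — 13 sets.
Step 3: +2 →
  { b }  = { a, c, d, e }ᶜ
  { a, d, e }  = { a, d } ∪ { e }
  — 15 sets.
Step 4: 1 new —
  { b, c }  = { a, d, e }ᶜ
  — 16 sets.
Step 5: stable.

Therefore σ(𝒢) = { {}, { b }, { c }, { e }, { a, d }, { b, c }, { b, e }, { c, e }, { a, b, d }, { a, c, d }, { a, d, e }, { b, c, e }, { a, b, c, d }, { a, b, d, e }, { a, c, d, e }, X } (|σ(𝒢)| = 16).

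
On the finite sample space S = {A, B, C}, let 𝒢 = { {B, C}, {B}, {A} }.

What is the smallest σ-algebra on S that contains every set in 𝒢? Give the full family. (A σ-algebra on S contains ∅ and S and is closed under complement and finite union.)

|σ(𝒢)| = 8.  σ(𝒢) = { ∅, {A}, {B}, {C}, {A, B}, {A, C}, {B, C}, S }

Working:
Start: 𝒢 ∪ {∅, S} = { ∅, {A}, {B}, {B, C}, S }.
Step 1 adds 2:
  {A, B}  = {B} ∪ {A}
  {A, C}  = ᶜ of {B}
Step 2. New:
  {C}  = ᶜ of {A, B}
Step 3: already closed under ᶜ and ∪.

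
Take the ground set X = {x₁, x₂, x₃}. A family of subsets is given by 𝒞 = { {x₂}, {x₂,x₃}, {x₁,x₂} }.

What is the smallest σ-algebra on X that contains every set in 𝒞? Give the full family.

Initial family (5 sets): { {}, {x₂}, {x₁,x₂}, {x₂,x₃}, X }.
Step 1 (3 new):
  {x₁}  = ᶜ of {x₂,x₃}
  {x₃}  = ᶜ of {x₁,x₂}
  {x₁,x₃}  = ᶜ of {x₂}
  [8 total]
Step 2 adds nothing — fixpoint reached.

Hence σ(𝒞) has 8 members: { {}, {x₁}, {x₂}, {x₃}, {x₁,x₂}, {x₁,x₃}, {x₂,x₃}, X }.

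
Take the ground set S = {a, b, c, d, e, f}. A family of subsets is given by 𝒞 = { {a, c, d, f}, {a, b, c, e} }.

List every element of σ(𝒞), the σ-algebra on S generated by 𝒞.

Initial family (4 sets): { ∅, {a, b, c, e}, {a, c, d, f}, S }.
Iteration 1 (2 new):
  {b, e}  = complement {a, c, d, f}
  {d, f}  = complement {a, b, c, e}
  — 6 sets.
Iteration 2 adds 1:
  {b, d, e, f}  = {b, e} ∪ {d, f}
  — 7 sets.
Iteration 3: 1 new —
  {a, c}  = complement {b, d, e, f}
  — 8 sets.
Iteration 4: closed — nothing new.

Therefore σ(𝒞) = { ∅, {a, c}, {b, e}, {d, f}, {a, b, c, e}, {a, c, d, f}, {b, d, e, f}, S } (|σ(𝒞)| = 8).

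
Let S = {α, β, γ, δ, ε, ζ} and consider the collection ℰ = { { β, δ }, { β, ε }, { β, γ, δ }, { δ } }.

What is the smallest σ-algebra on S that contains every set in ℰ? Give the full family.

Seed the family with ℰ together with ∅ and S: { {}, { δ }, { β, δ }, { β, ε }, { β, γ, δ }, S }.
Iteration 1 adds 6:
  { α, ε, ζ }  = complement { β, γ, δ }
  { β, δ, ε }  = { β, ε } ∪ { δ }
  { α, γ, δ, ζ }  = complement { β, ε }
  { α, γ, ε, ζ }  = complement { β, δ }
  { β, γ, δ, ε }  = { β, ε } ∪ { β, γ, δ }
  { α, β, γ, ε, ζ }  = complement { δ }
  [12 total]
Iteration 2: +7 →
  { α, ζ }  = complement { β, γ, δ, ε }
  { α, γ, ζ }  = complement { β, δ, ε }
  { α, β, ε, ζ }  = { β, ε } ∪ { α, ε, ζ }
  { α, δ, ε, ζ }  = { α, ε, ζ } ∪ { δ }
  { α, β, γ, δ, ζ }  = { β, γ, δ } ∪ { α, γ, δ, ζ }
  { α, β, δ, ε, ζ }  = { α, ε, ζ } ∪ { β, δ }
  { α, γ, δ, ε, ζ }  = { α, γ, ε, ζ } ∪ { α, γ, δ, ζ }
  [19 total]
Iteration 3 adds 7:
  { β }  = complement { α, γ, δ, ε, ζ }
  { γ }  = complement { α, β, δ, ε, ζ }
  { ε }  = complement { α, β, γ, δ, ζ }
  { β, γ }  = complement { α, δ, ε, ζ }
  { γ, δ }  = complement { α, β, ε, ζ }
  { α, δ, ζ }  = { α, ζ } ∪ { δ }
  { α, β, δ, ζ }  = { α, ζ } ∪ { β, δ }
  [26 total]
Iteration 4: +6 →
  { γ, ε }  = complement { α, β, δ, ζ }
  { δ, ε }  = { ε } ∪ { δ }
  { α, β, ζ }  = { α, ζ } ∪ { β }
  { β, γ, ε }  = complement { α, δ, ζ }
  { γ, δ, ε }  = { γ, δ } ∪ { ε }
  { α, β, γ, ζ }  = { α, γ, ζ } ∪ { β }
  [32 total]
Iteration 5 adds nothing — fixpoint reached.

|σ(ℰ)| = 32.  σ(ℰ) = { {}, { β }, { γ }, { δ }, { ε }, { α, ζ }, { β, γ }, { β, δ }, { β, ε }, { γ, δ }, { γ, ε }, { δ, ε }, { α, β, ζ }, { α, γ, ζ }, { α, δ, ζ }, { α, ε, ζ }, { β, γ, δ }, { β, γ, ε }, { β, δ, ε }, { γ, δ, ε }, { α, β, γ, ζ }, { α, β, δ, ζ }, { α, β, ε, ζ }, { α, γ, δ, ζ }, { α, γ, ε, ζ }, { α, δ, ε, ζ }, { β, γ, δ, ε }, { α, β, γ, δ, ζ }, { α, β, γ, ε, ζ }, { α, β, δ, ε, ζ }, { α, γ, δ, ε, ζ }, S }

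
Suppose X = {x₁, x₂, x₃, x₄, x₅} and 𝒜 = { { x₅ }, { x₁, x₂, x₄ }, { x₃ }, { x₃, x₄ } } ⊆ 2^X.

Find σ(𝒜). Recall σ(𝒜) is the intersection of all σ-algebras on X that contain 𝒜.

|σ(𝒜)| = 16.  σ(𝒜) = { ∅, { x₃ }, { x₄ }, { x₅ }, { x₁, x₂ }, { x₃, x₄ }, { x₃, x₅ }, { x₄, x₅ }, { x₁, x₂, x₃ }, { x₁, x₂, x₄ }, { x₁, x₂, x₅ }, { x₃, x₄, x₅ }, { x₁, x₂, x₃, x₄ }, { x₁, x₂, x₃, x₅ }, { x₁, x₂, x₄, x₅ }, X }

Check:
Take S₀ = 𝒜 ∪ {∅, X} = { ∅, { x₃ }, { x₅ }, { x₃, x₄ }, { x₁, x₂, x₄ }, X }.
Iteration 1: +5 →
  { x₃, x₅ }  = ᶜ of { x₁, x₂, x₄ }
  { x₁, x₂, x₅ }  = ᶜ of { x₃, x₄ }
  { x₃, x₄, x₅ }  = { x₃, x₄ } ∪ { x₅ }
  { x₁, x₂, x₃, x₄ }  = ᶜ of { x₅ }
  { x₁, x₂, x₄, x₅ }  = ᶜ of { x₃ }
  |family| = 11
Iteration 2: +2 →
  { x₁, x₂ }  = ᶜ of { x₃, x₄, x₅ }
  { x₁, x₂, x₃, x₅ }  = { x₃ } ∪ { x₁, x₂, x₅ }
  |family| = 13
Iteration 3: +2 →
  { x₄ }  = ᶜ of { x₁, x₂, x₃, x₅ }
  { x₁, x₂, x₃ }  = { x₃ } ∪ { x₁, x₂ }
  |family| = 15
Iteration 4. New:
  { x₄, x₅ }  = ᶜ of { x₁, x₂, x₃ }
  |family| = 16
Iteration 5 adds nothing — fixpoint reached.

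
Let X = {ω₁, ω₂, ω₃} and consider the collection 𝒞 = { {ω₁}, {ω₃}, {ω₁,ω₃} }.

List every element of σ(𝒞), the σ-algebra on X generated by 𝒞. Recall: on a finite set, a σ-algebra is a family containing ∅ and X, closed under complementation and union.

Start: 𝒞 ∪ {∅, X} = { {}, {ω₁}, {ω₃}, {ω₁,ω₃}, X }.
Round 1: +3 →
  {ω₂}  = ᶜ of {ω₁,ω₃}
  {ω₁,ω₂}  = ᶜ of {ω₃}
  {ω₂,ω₃}  = ᶜ of {ω₁}
Round 2: no new sets; the family is a σ-algebra.

Hence σ(𝒞) has 8 members: { {}, {ω₁}, {ω₂}, {ω₃}, {ω₁,ω₂}, {ω₁,ω₃}, {ω₂,ω₃}, X }.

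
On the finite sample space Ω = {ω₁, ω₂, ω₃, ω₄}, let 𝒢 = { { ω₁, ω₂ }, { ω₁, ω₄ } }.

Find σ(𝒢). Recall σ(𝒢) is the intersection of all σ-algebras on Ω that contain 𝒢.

Seed the family with 𝒢 together with ∅ and Ω: { {  }, { ω₁, ω₂ }, { ω₁, ω₄ }, Ω }.
Iteration 1: 3 new —
  { ω₂, ω₃ }  = ᶜ of { ω₁, ω₄ }
  { ω₃, ω₄ }  = ᶜ of { ω₁, ω₂ }
  { ω₁, ω₂, ω₄ }  = { ω₁, ω₂ } ∪ { ω₁, ω₄ }
Iteration 2: 4 new —
  { ω₃ }  = ᶜ of { ω₁, ω₂, ω₄ }
  { ω₁, ω₂, ω₃ }  = { ω₂, ω₃ } ∪ { ω₁, ω₂ }
  { ω₁, ω₃, ω₄ }  = { ω₃, ω₄ } ∪ { ω₁, ω₄ }
  { ω₂, ω₃, ω₄ }  = { ω₃, ω₄ } ∪ { ω₂, ω₃ }
Iteration 3: 3 new —
  { ω₁ }  = ᶜ of { ω₂, ω₃, ω₄ }
  { ω₂ }  = ᶜ of { ω₁, ω₃, ω₄ }
  { ω₄ }  = ᶜ of { ω₁, ω₂, ω₃ }
Iteration 4. New:
  { ω₁, ω₃ }  = { ω₃ } ∪ { ω₁ }
  { ω₂, ω₄ }  = { ω₄ } ∪ { ω₂ }
Iteration 5: stable.

σ(𝒢) = { {  }, { ω₁ }, { ω₂ }, { ω₃ }, { ω₄ }, { ω₁, ω₂ }, { ω₁, ω₃ }, { ω₁, ω₄ }, { ω₂, ω₃ }, { ω₂, ω₄ }, { ω₃, ω₄ }, { ω₁, ω₂, ω₃ }, { ω₁, ω₂, ω₄ }, { ω₁, ω₃, ω₄ }, { ω₂, ω₃, ω₄ }, Ω }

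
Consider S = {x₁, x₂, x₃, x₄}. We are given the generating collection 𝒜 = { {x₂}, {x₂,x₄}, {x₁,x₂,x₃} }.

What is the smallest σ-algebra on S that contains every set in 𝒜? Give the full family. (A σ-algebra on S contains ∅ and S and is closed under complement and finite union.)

Seed the family with 𝒜 together with ∅ and S: { ∅, {x₂}, {x₂,x₄}, {x₁,x₂,x₃}, S }.
Round 1: 3 new —
  {x₄}  = S∖{x₁,x₂,x₃}
  {x₁,x₃}  = S∖{x₂,x₄}
  {x₁,x₃,x₄}  = S∖{x₂}
  — 8 sets.
Round 2: no new sets; the family is a σ-algebra.

Hence σ(𝒜) has 8 members: { ∅, {x₂}, {x₄}, {x₁,x₃}, {x₂,x₄}, {x₁,x₂,x₃}, {x₁,x₃,x₄}, S }.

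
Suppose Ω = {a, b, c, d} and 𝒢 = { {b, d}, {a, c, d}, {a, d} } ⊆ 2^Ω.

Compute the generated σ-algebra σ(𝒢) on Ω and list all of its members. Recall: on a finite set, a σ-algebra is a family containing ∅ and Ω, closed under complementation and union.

σ(𝒢) = { ∅, {a}, {b}, {c}, {d}, {a, b}, {a, c}, {a, d}, {b, c}, {b, d}, {c, d}, {a, b, c}, {a, b, d}, {a, c, d}, {b, c, d}, Ω }

Working:
Seed the family with 𝒢 together with ∅ and Ω: { ∅, {a, d}, {b, d}, {a, c, d}, Ω }.
Pass 1: +4 →
  {b}  = {a, c, d}ᶜ
  {a, c}  = {b, d}ᶜ
  {b, c}  = {a, d}ᶜ
  {a, b, d}  = {a, d} ∪ {b, d}
  (now 9)
Pass 2 adds 3:
  {c}  = {a, b, d}ᶜ
  {a, b, c}  = {b} ∪ {a, c}
  {b, c, d}  = {b, c} ∪ {b, d}
  (now 12)
Pass 3. New:
  {a}  = {b, c, d}ᶜ
  {d}  = {a, b, c}ᶜ
  (now 14)
Pass 4: 2 new —
  {a, b}  = {b} ∪ {a}
  {c, d}  = {c} ∪ {d}
  (now 16)
Pass 5: no new sets; the family is a σ-algebra.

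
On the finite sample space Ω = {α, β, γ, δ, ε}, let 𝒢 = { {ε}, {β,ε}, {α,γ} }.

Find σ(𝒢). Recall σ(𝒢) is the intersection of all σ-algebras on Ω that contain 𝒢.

|σ(𝒢)| = 16.  σ(𝒢) = { {}, {β}, {δ}, {ε}, {α,γ}, {β,δ}, {β,ε}, {δ,ε}, {α,β,γ}, {α,γ,δ}, {α,γ,ε}, {β,δ,ε}, {α,β,γ,δ}, {α,β,γ,ε}, {α,γ,δ,ε}, Ω }

Working:
Begin from { {}, {ε}, {α,γ}, {β,ε}, Ω } (that is, 𝒢 plus ∅ and Ω).
Pass 1: +5 →
  {α,γ,δ}  = Ω∖{β,ε}
  {α,γ,ε}  = {α,γ} ∪ {ε}
  {β,δ,ε}  = Ω∖{α,γ}
  {α,β,γ,δ}  = Ω∖{ε}
  {α,β,γ,ε}  = {β,ε} ∪ {α,γ}
  [10 total]
Pass 2 (3 new):
  {δ}  = Ω∖{α,β,γ,ε}
  {β,δ}  = Ω∖{α,γ,ε}
  {α,γ,δ,ε}  = {α,γ,ε} ∪ {α,γ,δ}
  [13 total]
Pass 3 (2 new):
  {β}  = Ω∖{α,γ,δ,ε}
  {δ,ε}  = {δ} ∪ {ε}
  [15 total]
Pass 4: 1 new —
  {α,β,γ}  = Ω∖{δ,ε}
  [16 total]
Pass 5: no new sets; the family is a σ-algebra.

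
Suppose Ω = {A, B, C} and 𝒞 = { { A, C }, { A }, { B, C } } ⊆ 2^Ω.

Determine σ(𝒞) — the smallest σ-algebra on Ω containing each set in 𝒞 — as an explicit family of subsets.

Initial family (5 sets): { ∅, { A }, { A, C }, { B, C }, Ω }.
Iteration 1 (1 new):
  { B }  = Ω∖{ A, C }
Iteration 2: 1 new —
  { A, B }  = { B } ∪ { A }
Iteration 3: +1 →
  { C }  = Ω∖{ A, B }
Iteration 4: no new sets; the family is a σ-algebra.

|σ(𝒞)| = 8.  σ(𝒞) = { ∅, { A }, { B }, { C }, { A, B }, { A, C }, { B, C }, Ω }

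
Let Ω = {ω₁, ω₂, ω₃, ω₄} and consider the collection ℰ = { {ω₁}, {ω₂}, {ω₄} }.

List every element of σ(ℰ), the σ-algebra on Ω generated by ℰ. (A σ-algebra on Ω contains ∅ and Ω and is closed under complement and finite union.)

Start: ℰ ∪ {∅, Ω} = { {}, {ω₁}, {ω₂}, {ω₄}, Ω }.
Pass 1: 6 new —
  {ω₁,ω₂}  = {ω₂} ∪ {ω₁}
  {ω₁,ω₄}  = {ω₄} ∪ {ω₁}
  {ω₂,ω₄}  = {ω₄} ∪ {ω₂}
  {ω₁,ω₂,ω₃}  = complement {ω₄}
  {ω₁,ω₃,ω₄}  = complement {ω₂}
  {ω₂,ω₃,ω₄}  = complement {ω₁}
  |family| = 11
Pass 2: 4 new —
  {ω₁,ω₃}  = complement {ω₂,ω₄}
  {ω₂,ω₃}  = complement {ω₁,ω₄}
  {ω₃,ω₄}  = complement {ω₁,ω₂}
  {ω₁,ω₂,ω₄}  = {ω₁,ω₂} ∪ {ω₁,ω₄}
  |family| = 15
Pass 3 adds 1:
  {ω₃}  = complement {ω₁,ω₂,ω₄}
  |family| = 16
Pass 4: stable.

|σ(ℰ)| = 16.  σ(ℰ) = { {}, {ω₁}, {ω₂}, {ω₃}, {ω₄}, {ω₁,ω₂}, {ω₁,ω₃}, {ω₁,ω₄}, {ω₂,ω₃}, {ω₂,ω₄}, {ω₃,ω₄}, {ω₁,ω₂,ω₃}, {ω₁,ω₂,ω₄}, {ω₁,ω₃,ω₄}, {ω₂,ω₃,ω₄}, Ω }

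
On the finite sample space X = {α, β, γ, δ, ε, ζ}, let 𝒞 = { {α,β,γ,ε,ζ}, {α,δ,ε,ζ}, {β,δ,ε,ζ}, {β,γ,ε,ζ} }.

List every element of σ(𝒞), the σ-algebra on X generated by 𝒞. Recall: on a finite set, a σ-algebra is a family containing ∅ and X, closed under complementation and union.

σ(𝒞) = { {}, {α}, {β}, {γ}, {δ}, {α,β}, {α,γ}, {α,δ}, {β,γ}, {β,δ}, {γ,δ}, {ε,ζ}, {α,β,γ}, {α,β,δ}, {α,γ,δ}, {α,ε,ζ}, {β,γ,δ}, {β,ε,ζ}, {γ,ε,ζ}, {δ,ε,ζ}, {α,β,γ,δ}, {α,β,ε,ζ}, {α,γ,ε,ζ}, {α,δ,ε,ζ}, {β,γ,ε,ζ}, {β,δ,ε,ζ}, {γ,δ,ε,ζ}, {α,β,γ,ε,ζ}, {α,β,δ,ε,ζ}, {α,γ,δ,ε,ζ}, {β,γ,δ,ε,ζ}, X }

Check:
Initial family (6 sets): { {}, {α,δ,ε,ζ}, {β,γ,ε,ζ}, {β,δ,ε,ζ}, {α,β,γ,ε,ζ}, X }.
Step 1 (6 new):
  {δ}  = complement {α,β,γ,ε,ζ}
  {α,γ}  = complement {β,δ,ε,ζ}
  {α,δ}  = complement {β,γ,ε,ζ}
  {β,γ}  = complement {α,δ,ε,ζ}
  {α,β,δ,ε,ζ}  = {β,δ,ε,ζ} ∪ {α,δ,ε,ζ}
  {β,γ,δ,ε,ζ}  = {β,δ,ε,ζ} ∪ {β,γ,ε,ζ}
Step 2: +7 →
  {α}  = complement {β,γ,δ,ε,ζ}
  {γ}  = complement {α,β,δ,ε,ζ}
  {α,β,γ}  = {β,γ} ∪ {α,γ}
  {α,γ,δ}  = {α,δ} ∪ {α,γ}
  {β,γ,δ}  = {β,γ} ∪ {δ}
  {α,β,γ,δ}  = {β,γ} ∪ {α,δ}
  {α,γ,δ,ε,ζ}  = {α,δ,ε,ζ} ∪ {α,γ}
Step 3. New:
  {β}  = complement {α,γ,δ,ε,ζ}
  {γ,δ}  = {γ} ∪ {δ}
  {ε,ζ}  = complement {α,β,γ,δ}
  {α,ε,ζ}  = complement {β,γ,δ}
  {β,ε,ζ}  = complement {α,γ,δ}
  {δ,ε,ζ}  = complement {α,β,γ}
Step 4: +7 →
  {α,β}  = {α} ∪ {β}
  {β,δ}  = {β} ∪ {δ}
  {α,β,δ}  = {β} ∪ {α,δ}
  {γ,ε,ζ}  = {ε,ζ} ∪ {γ}
  {α,β,ε,ζ}  = complement {γ,δ}
  {α,γ,ε,ζ}  = {ε,ζ} ∪ {α,γ}
  {γ,δ,ε,ζ}  = {γ,δ} ∪ {ε,ζ}
Step 5: no new sets; the family is a σ-algebra.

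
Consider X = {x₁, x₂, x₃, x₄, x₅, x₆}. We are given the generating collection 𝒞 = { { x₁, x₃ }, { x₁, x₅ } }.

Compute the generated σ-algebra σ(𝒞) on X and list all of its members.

σ(𝒞) (16 sets): { ∅, { x₁ }, { x₃ }, { x₅ }, { x₁, x₃ }, { x₁, x₅ }, { x₃, x₅ }, { x₁, x₃, x₅ }, { x₂, x₄, x₆ }, { x₁, x₂, x₄, x₆ }, { x₂, x₃, x₄, x₆ }, { x₂, x₄, x₅, x₆ }, { x₁, x₂, x₃, x₄, x₆ }, { x₁, x₂, x₄, x₅, x₆ }, { x₂, x₃, x₄, x₅, x₆ }, X }

Working:
Start: 𝒞 ∪ {∅, X} = { ∅, { x₁, x₃ }, { x₁, x₅ }, X }.
Round 1: 3 new —
  { x₁, x₃, x₅ }  = { x₁, x₃ } ∪ { x₁, x₅ }
  { x₂, x₃, x₄, x₆ }  = complement { x₁, x₅ }
  { x₂, x₄, x₅, x₆ }  = complement { x₁, x₃ }
  (now 7)
Round 2 (4 new):
  { x₂, x₄, x₆ }  = complement { x₁, x₃, x₅ }
  { x₁, x₂, x₃, x₄, x₆ }  = { x₂, x₃, x₄, x₆ } ∪ { x₁, x₃ }
  { x₁, x₂, x₄, x₅, x₆ }  = { x₂, x₄, x₅, x₆ } ∪ { x₁, x₅ }
  { x₂, x₃, x₄, x₅, x₆ }  = { x₂, x₄, x₅, x₆ } ∪ { x₂, x₃, x₄, x₆ }
  (now 11)
Round 3 adds 3:
  { x₁ }  = complement { x₂, x₃, x₄, x₅, x₆ }
  { x₃ }  = complement { x₁, x₂, x₄, x₅, x₆ }
  { x₅ }  = complement { x₁, x₂, x₃, x₄, x₆ }
  (now 14)
Round 4 adds 2:
  { x₃, x₅ }  = { x₃ } ∪ { x₅ }
  { x₁, x₂, x₄, x₆ }  = { x₂, x₄, x₆ } ∪ { x₁ }
  (now 16)
Round 5: closed — nothing new.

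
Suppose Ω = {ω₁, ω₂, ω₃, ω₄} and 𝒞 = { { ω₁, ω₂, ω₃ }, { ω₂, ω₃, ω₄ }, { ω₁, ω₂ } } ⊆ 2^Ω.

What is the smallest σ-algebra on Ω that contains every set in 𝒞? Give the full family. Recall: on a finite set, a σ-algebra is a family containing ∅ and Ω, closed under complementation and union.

Start: 𝒞 ∪ {∅, Ω} = { ∅, { ω₁, ω₂ }, { ω₁, ω₂, ω₃ }, { ω₂, ω₃, ω₄ }, Ω }.
Round 1: +3 →
  { ω₁ }  = complement { ω₂, ω₃, ω₄ }
  { ω₄ }  = complement { ω₁, ω₂, ω₃ }
  { ω₃, ω₄ }  = complement { ω₁, ω₂ }
  |family| = 8
Round 2 adds 3:
  { ω₁, ω₄ }  = { ω₄ } ∪ { ω₁ }
  { ω₁, ω₂, ω₄ }  = { ω₄ } ∪ { ω₁, ω₂ }
  { ω₁, ω₃, ω₄ }  = { ω₃, ω₄ } ∪ { ω₁ }
  |family| = 11
Round 3: +3 →
  { ω₂ }  = complement { ω₁, ω₃, ω₄ }
  { ω₃ }  = complement { ω₁, ω₂, ω₄ }
  { ω₂, ω₃ }  = complement { ω₁, ω₄ }
  |family| = 14
Round 4 (2 new):
  { ω₁, ω₃ }  = { ω₃ } ∪ { ω₁ }
  { ω₂, ω₄ }  = { ω₄ } ∪ { ω₂ }
  |family| = 16
After Round 5 the family is unchanged; done.

Therefore σ(𝒞) = { ∅, { ω₁ }, { ω₂ }, { ω₃ }, { ω₄ }, { ω₁, ω₂ }, { ω₁, ω₃ }, { ω₁, ω₄ }, { ω₂, ω₃ }, { ω₂, ω₄ }, { ω₃, ω₄ }, { ω₁, ω₂, ω₃ }, { ω₁, ω₂, ω₄ }, { ω₁, ω₃, ω₄ }, { ω₂, ω₃, ω₄ }, Ω } (|σ(𝒞)| = 16).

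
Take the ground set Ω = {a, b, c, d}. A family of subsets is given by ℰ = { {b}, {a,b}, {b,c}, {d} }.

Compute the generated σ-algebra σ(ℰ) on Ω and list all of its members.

|σ(ℰ)| = 16.  σ(ℰ) = { ∅, {a}, {b}, {c}, {d}, {a,b}, {a,c}, {a,d}, {b,c}, {b,d}, {c,d}, {a,b,c}, {a,b,d}, {a,c,d}, {b,c,d}, Ω }

Working:
Start: ℰ ∪ {∅, Ω} = { ∅, {b}, {d}, {a,b}, {b,c}, Ω }.
Step 1: 7 new —
  {a,d}  = {b,c}ᶜ
  {b,d}  = {d} ∪ {b}
  {c,d}  = {a,b}ᶜ
  {a,b,c}  = {d}ᶜ
  {a,b,d}  = {a,b} ∪ {d}
  {a,c,d}  = {b}ᶜ
  {b,c,d}  = {b,c} ∪ {d}
Step 2: 3 new —
  {a}  = {b,c,d}ᶜ
  {c}  = {a,b,d}ᶜ
  {a,c}  = {b,d}ᶜ
Step 3: stable.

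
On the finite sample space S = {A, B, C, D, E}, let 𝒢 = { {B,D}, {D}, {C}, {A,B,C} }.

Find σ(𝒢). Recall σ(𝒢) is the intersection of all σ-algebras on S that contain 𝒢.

σ(𝒢) (32 sets): { {}, {A}, {B}, {C}, {D}, {E}, {A,B}, {A,C}, {A,D}, {A,E}, {B,C}, {B,D}, {B,E}, {C,D}, {C,E}, {D,E}, {A,B,C}, {A,B,D}, {A,B,E}, {A,C,D}, {A,C,E}, {A,D,E}, {B,C,D}, {B,C,E}, {B,D,E}, {C,D,E}, {A,B,C,D}, {A,B,C,E}, {A,B,D,E}, {A,C,D,E}, {B,C,D,E}, S }

Derivation:
Start: 𝒢 ∪ {∅, S} = { {}, {C}, {D}, {B,D}, {A,B,C}, S }.
Iteration 1 adds 7:
  {C,D}  = {C} ∪ {D}
  {D,E}  = ᶜ of {A,B,C}
  {A,C,E}  = ᶜ of {B,D}
  {B,C,D}  = {C} ∪ {B,D}
  {A,B,C,D}  = {A,B,C} ∪ {D}
  {A,B,C,E}  = ᶜ of {D}
  {A,B,D,E}  = ᶜ of {C}
  (now 13)
Iteration 2: +7 →
  {E}  = ᶜ of {A,B,C,D}
  {A,E}  = ᶜ of {B,C,D}
  {A,B,E}  = ᶜ of {C,D}
  {B,D,E}  = {D,E} ∪ {B,D}
  {C,D,E}  = {C,D} ∪ {D,E}
  {A,C,D,E}  = {C,D} ∪ {A,C,E}
  {B,C,D,E}  = {B,C,D} ∪ {D,E}
  (now 20)
Iteration 3 (6 new):
  {A}  = ᶜ of {B,C,D,E}
  {B}  = ᶜ of {A,C,D,E}
  {A,B}  = ᶜ of {C,D,E}
  {A,C}  = ᶜ of {B,D,E}
  {C,E}  = {E} ∪ {C}
  {A,D,E}  = {D,E} ∪ {A,E}
  (now 26)
Iteration 4 adds 6:
  {A,D}  = {D} ∪ {A}
  {B,C}  = ᶜ of {A,D,E}
  {B,E}  = {B} ∪ {E}
  {A,B,D}  = ᶜ of {C,E}
  {A,C,D}  = {C,D} ∪ {A,C}
  {B,C,E}  = {B} ∪ {C,E}
  (now 32)
Iteration 5 adds nothing — fixpoint reached.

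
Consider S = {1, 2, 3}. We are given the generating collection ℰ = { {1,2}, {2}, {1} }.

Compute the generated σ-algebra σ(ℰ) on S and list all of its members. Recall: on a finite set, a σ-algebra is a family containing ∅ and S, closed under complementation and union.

Initial family (5 sets): { ∅, {1}, {2}, {1,2}, S }.
Round 1: 3 new —
  {3}  = S∖{1,2}
  {1,3}  = S∖{2}
  {2,3}  = S∖{1}
  [8 total]
Round 2: stable.

σ(ℰ) = { ∅, {1}, {2}, {3}, {1,2}, {1,3}, {2,3}, S }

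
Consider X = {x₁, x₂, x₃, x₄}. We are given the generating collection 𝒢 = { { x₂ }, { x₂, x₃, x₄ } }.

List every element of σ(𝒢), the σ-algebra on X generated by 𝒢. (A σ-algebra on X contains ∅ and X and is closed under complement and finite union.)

Answer: σ(𝒢) = { ∅, { x₁ }, { x₂ }, { x₁, x₂ }, { x₃, x₄ }, { x₁, x₃, x₄ }, { x₂, x₃, x₄ }, X }

Check:
Take S₀ = 𝒢 ∪ {∅, X} = { ∅, { x₂ }, { x₂, x₃, x₄ }, X }.
Round 1. New:
  { x₁ }  = { x₂, x₃, x₄ }ᶜ
  { x₁, x₃, x₄ }  = { x₂ }ᶜ
  |family| = 6
Round 2. New:
  { x₁, x₂ }  = { x₂ } ∪ { x₁ }
  |family| = 7
Round 3: 1 new —
  { x₃, x₄ }  = { x₁, x₂ }ᶜ
  |family| = 8
Round 4: closed — nothing new.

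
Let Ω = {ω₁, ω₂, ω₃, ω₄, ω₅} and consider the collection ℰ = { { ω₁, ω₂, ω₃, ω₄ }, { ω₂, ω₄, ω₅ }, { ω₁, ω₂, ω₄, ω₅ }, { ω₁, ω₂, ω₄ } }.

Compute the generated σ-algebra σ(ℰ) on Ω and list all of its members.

|σ(ℰ)| = 16.  σ(ℰ) = { {  }, { ω₁ }, { ω₃ }, { ω₅ }, { ω₁, ω₃ }, { ω₁, ω₅ }, { ω₂, ω₄ }, { ω₃, ω₅ }, { ω₁, ω₂, ω₄ }, { ω₁, ω₃, ω₅ }, { ω₂, ω₃, ω₄ }, { ω₂, ω₄, ω₅ }, { ω₁, ω₂, ω₃, ω₄ }, { ω₁, ω₂, ω₄, ω₅ }, { ω₂, ω₃, ω₄, ω₅ }, Ω }

Derivation:
Take S₀ = ℰ ∪ {∅, Ω} = { {  }, { ω₁, ω₂, ω₄ }, { ω₂, ω₄, ω₅ }, { ω₁, ω₂, ω₃, ω₄ }, { ω₁, ω₂, ω₄, ω₅ }, Ω }.
Step 1: +4 →
  { ω₃ }  = complement { ω₁, ω₂, ω₄, ω₅ }
  { ω₅ }  = complement { ω₁, ω₂, ω₃, ω₄ }
  { ω₁, ω₃ }  = complement { ω₂, ω₄, ω₅ }
  { ω₃, ω₅ }  = complement { ω₁, ω₂, ω₄ }
  — 10 sets.
Step 2. New:
  { ω₁, ω₃, ω₅ }  = { ω₅ } ∪ { ω₁, ω₃ }
  { ω₂, ω₃, ω₄, ω₅ }  = { ω₃ } ∪ { ω₂, ω₄, ω₅ }
  — 12 sets.
Step 3 (2 new):
  { ω₁ }  = complement { ω₂, ω₃, ω₄, ω₅ }
  { ω₂, ω₄ }  = complement { ω₁, ω₃, ω₅ }
  — 14 sets.
Step 4 adds 2:
  { ω₁, ω₅ }  = { ω₅ } ∪ { ω₁ }
  { ω₂, ω₃, ω₄ }  = { ω₃ } ∪ { ω₂, ω₄ }
  — 16 sets.
Step 5: already closed under ᶜ and ∪.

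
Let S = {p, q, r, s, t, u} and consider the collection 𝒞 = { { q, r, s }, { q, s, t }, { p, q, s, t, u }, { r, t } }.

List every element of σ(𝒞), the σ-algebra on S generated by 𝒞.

Take S₀ = 𝒞 ∪ {∅, S} = { {  }, { r, t }, { q, r, s }, { q, s, t }, { p, q, s, t, u }, S }.
Round 1. New:
  { r }  = ᶜ of { p, q, s, t, u }
  { p, r, u }  = ᶜ of { q, s, t }
  { p, t, u }  = ᶜ of { q, r, s }
  { p, q, s, u }  = ᶜ of { r, t }
  { q, r, s, t }  = { q, r, s } ∪ { r, t }
  — 11 sets.
Round 2: +3 →
  { p, u }  = ᶜ of { q, r, s, t }
  { p, r, t, u }  = { p, r, u } ∪ { p, t, u }
  { p, q, r, s, u }  = { p, q, s, u } ∪ { q, r, s }
  — 14 sets.
Round 3 (2 new):
  { t }  = ᶜ of { p, q, r, s, u }
  { q, s }  = ᶜ of { p, r, t, u }
  — 16 sets.
Round 4 adds nothing — fixpoint reached.

|σ(𝒞)| = 16.  σ(𝒞) = { {  }, { r }, { t }, { p, u }, { q, s }, { r, t }, { p, r, u }, { p, t, u }, { q, r, s }, { q, s, t }, { p, q, s, u }, { p, r, t, u }, { q, r, s, t }, { p, q, r, s, u }, { p, q, s, t, u }, S }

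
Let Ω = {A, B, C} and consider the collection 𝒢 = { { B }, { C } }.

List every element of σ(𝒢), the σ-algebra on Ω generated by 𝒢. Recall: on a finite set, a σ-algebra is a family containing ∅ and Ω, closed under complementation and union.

Start: 𝒢 ∪ {∅, Ω} = { ∅, { B }, { C }, Ω }.
Iteration 1. New:
  { A, B }  = { C }ᶜ
  { A, C }  = { B }ᶜ
  { B, C }  = { C } ∪ { B }
  — 7 sets.
Iteration 2. New:
  { A }  = { B, C }ᶜ
  — 8 sets.
Iteration 3: no new sets; the family is a σ-algebra.

Therefore σ(𝒢) = { ∅, { A }, { B }, { C }, { A, B }, { A, C }, { B, C }, Ω } (|σ(𝒢)| = 8).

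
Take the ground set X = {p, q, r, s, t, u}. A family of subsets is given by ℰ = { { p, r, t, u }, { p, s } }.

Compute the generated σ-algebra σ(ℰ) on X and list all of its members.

σ(ℰ) = { {}, { p }, { q }, { s }, { p, q }, { p, s }, { q, s }, { p, q, s }, { r, t, u }, { p, r, t, u }, { q, r, t, u }, { r, s, t, u }, { p, q, r, t, u }, { p, r, s, t, u }, { q, r, s, t, u }, X }

Derivation:
Start: ℰ ∪ {∅, X} = { {}, { p, s }, { p, r, t, u }, X }.
Iteration 1 (3 new):
  { q, s }  = X∖{ p, r, t, u }
  { q, r, t, u }  = X∖{ p, s }
  { p, r, s, t, u }  = { p, s } ∪ { p, r, t, u }
  [7 total]
Iteration 2: 4 new —
  { q }  = X∖{ p, r, s, t, u }
  { p, q, s }  = { p, s } ∪ { q, s }
  { p, q, r, t, u }  = { p, r, t, u } ∪ { q, r, t, u }
  { q, r, s, t, u }  = { q, s } ∪ { q, r, t, u }
  [11 total]
Iteration 3: +3 →
  { p }  = X∖{ q, r, s, t, u }
  { s }  = X∖{ p, q, r, t, u }
  { r, t, u }  = X∖{ p, q, s }
  [14 total]
Iteration 4 (2 new):
  { p, q }  = { p } ∪ { q }
  { r, s, t, u }  = { r, t, u } ∪ { s }
  [16 total]
Iteration 5: no new sets; the family is a σ-algebra.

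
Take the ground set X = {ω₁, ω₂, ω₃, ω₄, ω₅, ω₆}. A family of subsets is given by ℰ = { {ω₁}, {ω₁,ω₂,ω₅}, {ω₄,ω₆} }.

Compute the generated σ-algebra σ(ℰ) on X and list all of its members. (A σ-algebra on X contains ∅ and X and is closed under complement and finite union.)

Initial family (5 sets): { ∅, {ω₁}, {ω₄,ω₆}, {ω₁,ω₂,ω₅}, X }.
Step 1 adds 5:
  {ω₁,ω₄,ω₆}  = {ω₄,ω₆} ∪ {ω₁}
  {ω₃,ω₄,ω₆}  = X∖{ω₁,ω₂,ω₅}
  {ω₁,ω₂,ω₃,ω₅}  = X∖{ω₄,ω₆}
  {ω₁,ω₂,ω₄,ω₅,ω₆}  = {ω₁,ω₂,ω₅} ∪ {ω₄,ω₆}
  {ω₂,ω₃,ω₄,ω₅,ω₆}  = X∖{ω₁}
  |family| = 10
Step 2. New:
  {ω₃}  = X∖{ω₁,ω₂,ω₄,ω₅,ω₆}
  {ω₂,ω₃,ω₅}  = X∖{ω₁,ω₄,ω₆}
  {ω₁,ω₃,ω₄,ω₆}  = {ω₁,ω₄,ω₆} ∪ {ω₃,ω₄,ω₆}
  |family| = 13
Step 3 (2 new):
  {ω₁,ω₃}  = {ω₃} ∪ {ω₁}
  {ω₂,ω₅}  = X∖{ω₁,ω₃,ω₄,ω₆}
  |family| = 15
Step 4 adds 1:
  {ω₂,ω₄,ω₅,ω₆}  = X∖{ω₁,ω₃}
  |family| = 16
After Step 5 the family is unchanged; done.

σ(ℰ) = { ∅, {ω₁}, {ω₃}, {ω₁,ω₃}, {ω₂,ω₅}, {ω₄,ω₆}, {ω₁,ω₂,ω₅}, {ω₁,ω₄,ω₆}, {ω₂,ω₃,ω₅}, {ω₃,ω₄,ω₆}, {ω₁,ω₂,ω₃,ω₅}, {ω₁,ω₃,ω₄,ω₆}, {ω₂,ω₄,ω₅,ω₆}, {ω₁,ω₂,ω₄,ω₅,ω₆}, {ω₂,ω₃,ω₄,ω₅,ω₆}, X }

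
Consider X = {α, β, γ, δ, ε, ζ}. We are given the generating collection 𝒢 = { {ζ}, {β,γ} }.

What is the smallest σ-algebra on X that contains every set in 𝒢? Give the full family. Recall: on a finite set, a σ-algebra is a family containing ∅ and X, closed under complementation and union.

σ(𝒢) (8 sets): { {}, {ζ}, {β,γ}, {α,δ,ε}, {β,γ,ζ}, {α,δ,ε,ζ}, {α,β,γ,δ,ε}, X }

Derivation:
Begin from { {}, {ζ}, {β,γ}, X } (that is, 𝒢 plus ∅ and X).
Pass 1 (3 new):
  {β,γ,ζ}  = {β,γ} ∪ {ζ}
  {α,δ,ε,ζ}  = ᶜ of {β,γ}
  {α,β,γ,δ,ε}  = ᶜ of {ζ}
  — 7 sets.
Pass 2. New:
  {α,δ,ε}  = ᶜ of {β,γ,ζ}
  — 8 sets.
Pass 3 adds nothing — fixpoint reached.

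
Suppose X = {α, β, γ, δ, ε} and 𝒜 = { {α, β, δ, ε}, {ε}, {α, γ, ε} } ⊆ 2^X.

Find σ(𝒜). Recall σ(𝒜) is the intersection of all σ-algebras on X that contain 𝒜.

Start: 𝒜 ∪ {∅, X} = { {}, {ε}, {α, γ, ε}, {α, β, δ, ε}, X }.
Round 1: 3 new —
  {γ}  = complement {α, β, δ, ε}
  {β, δ}  = complement {α, γ, ε}
  {α, β, γ, δ}  = complement {ε}
  (now 8)
Round 2 adds 3:
  {γ, ε}  = {γ} ∪ {ε}
  {β, γ, δ}  = {γ} ∪ {β, δ}
  {β, δ, ε}  = {β, δ} ∪ {ε}
  (now 11)
Round 3 adds 4:
  {α, γ}  = complement {β, δ, ε}
  {α, ε}  = complement {β, γ, δ}
  {α, β, δ}  = complement {γ, ε}
  {β, γ, δ, ε}  = {γ} ∪ {β, δ, ε}
  (now 15)
Round 4 (1 new):
  {α}  = complement {β, γ, δ, ε}
  (now 16)
Round 5 adds nothing — fixpoint reached.

Hence σ(𝒜) has 16 members: { {}, {α}, {γ}, {ε}, {α, γ}, {α, ε}, {β, δ}, {γ, ε}, {α, β, δ}, {α, γ, ε}, {β, γ, δ}, {β, δ, ε}, {α, β, γ, δ}, {α, β, δ, ε}, {β, γ, δ, ε}, X }.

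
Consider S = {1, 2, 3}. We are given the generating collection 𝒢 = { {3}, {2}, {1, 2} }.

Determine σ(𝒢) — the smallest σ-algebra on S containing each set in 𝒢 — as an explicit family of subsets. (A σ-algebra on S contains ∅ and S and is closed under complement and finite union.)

|σ(𝒢)| = 8.  σ(𝒢) = { ∅, {1}, {2}, {3}, {1, 2}, {1, 3}, {2, 3}, S }

Working:
Start: 𝒢 ∪ {∅, S} = { ∅, {2}, {3}, {1, 2}, S }.
Round 1: 2 new —
  {1, 3}  = {2}ᶜ
  {2, 3}  = {3} ∪ {2}
  |family| = 7
Round 2 adds 1:
  {1}  = {2, 3}ᶜ
  |family| = 8
Round 3: stable.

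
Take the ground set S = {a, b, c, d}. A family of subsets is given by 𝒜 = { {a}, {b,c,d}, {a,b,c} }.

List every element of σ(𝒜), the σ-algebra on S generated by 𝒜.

σ(𝒜) (8 sets): { {}, {a}, {d}, {a,d}, {b,c}, {a,b,c}, {b,c,d}, S }

Trace:
Begin from { {}, {a}, {a,b,c}, {b,c,d}, S } (that is, 𝒜 plus ∅ and S).
Iteration 1: 1 new —
  {d}  = S∖{a,b,c}
  [6 total]
Iteration 2: +1 →
  {a,d}  = {d} ∪ {a}
  [7 total]
Iteration 3. New:
  {b,c}  = S∖{a,d}
  [8 total]
Iteration 4: stable.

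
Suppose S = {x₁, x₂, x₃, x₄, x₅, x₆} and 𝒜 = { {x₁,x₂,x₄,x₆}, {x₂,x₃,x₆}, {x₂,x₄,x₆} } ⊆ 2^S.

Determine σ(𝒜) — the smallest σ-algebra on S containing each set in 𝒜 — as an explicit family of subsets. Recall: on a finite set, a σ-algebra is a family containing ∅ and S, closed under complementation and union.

σ(𝒜) (32 sets): { ∅, {x₁}, {x₃}, {x₄}, {x₅}, {x₁,x₃}, {x₁,x₄}, {x₁,x₅}, {x₂,x₆}, {x₃,x₄}, {x₃,x₅}, {x₄,x₅}, {x₁,x₂,x₆}, {x₁,x₃,x₄}, {x₁,x₃,x₅}, {x₁,x₄,x₅}, {x₂,x₃,x₆}, {x₂,x₄,x₆}, {x₂,x₅,x₆}, {x₃,x₄,x₅}, {x₁,x₂,x₃,x₆}, {x₁,x₂,x₄,x₆}, {x₁,x₂,x₅,x₆}, {x₁,x₃,x₄,x₅}, {x₂,x₃,x₄,x₆}, {x₂,x₃,x₅,x₆}, {x₂,x₄,x₅,x₆}, {x₁,x₂,x₃,x₄,x₆}, {x₁,x₂,x₃,x₅,x₆}, {x₁,x₂,x₄,x₅,x₆}, {x₂,x₃,x₄,x₅,x₆}, S }

Derivation:
Initial family (5 sets): { ∅, {x₂,x₃,x₆}, {x₂,x₄,x₆}, {x₁,x₂,x₄,x₆}, S }.
Round 1 (5 new):
  {x₃,x₅}  = S∖{x₁,x₂,x₄,x₆}
  {x₁,x₃,x₅}  = S∖{x₂,x₄,x₆}
  {x₁,x₄,x₅}  = S∖{x₂,x₃,x₆}
  {x₂,x₃,x₄,x₆}  = {x₂,x₄,x₆} ∪ {x₂,x₃,x₆}
  {x₁,x₂,x₃,x₄,x₆}  = {x₁,x₂,x₄,x₆} ∪ {x₂,x₃,x₆}
  (now 10)
Round 2. New:
  {x₅}  = S∖{x₁,x₂,x₃,x₄,x₆}
  {x₁,x₅}  = S∖{x₂,x₃,x₄,x₆}
  {x₁,x₃,x₄,x₅}  = {x₁,x₄,x₅} ∪ {x₁,x₃,x₅}
  {x₂,x₃,x₅,x₆}  = {x₂,x₃,x₆} ∪ {x₃,x₅}
  {x₁,x₂,x₃,x₅,x₆}  = {x₂,x₃,x₆} ∪ {x₁,x₃,x₅}
  {x₁,x₂,x₄,x₅,x₆}  = {x₁,x₄,x₅} ∪ {x₂,x₄,x₆}
  {x₂,x₃,x₄,x₅,x₆}  = {x₂,x₄,x₆} ∪ {x₃,x₅}
  (now 17)
Round 3 (6 new):
  {x₁}  = S∖{x₂,x₃,x₄,x₅,x₆}
  {x₃}  = S∖{x₁,x₂,x₄,x₅,x₆}
  {x₄}  = S∖{x₁,x₂,x₃,x₅,x₆}
  {x₁,x₄}  = S∖{x₂,x₃,x₅,x₆}
  {x₂,x₆}  = S∖{x₁,x₃,x₄,x₅}
  {x₂,x₄,x₅,x₆}  = {x₂,x₄,x₆} ∪ {x₅}
  (now 23)
Round 4: +9 →
  {x₁,x₃}  = S∖{x₂,x₄,x₅,x₆}
  {x₃,x₄}  = {x₃} ∪ {x₄}
  {x₄,x₅}  = {x₅} ∪ {x₄}
  {x₁,x₂,x₆}  = {x₁} ∪ {x₂,x₆}
  {x₁,x₃,x₄}  = {x₃} ∪ {x₁,x₄}
  {x₂,x₅,x₆}  = {x₂,x₆} ∪ {x₅}
  {x₃,x₄,x₅}  = {x₃,x₅} ∪ {x₄}
  {x₁,x₂,x₃,x₆}  = {x₁} ∪ {x₂,x₃,x₆}
  {x₁,x₂,x₅,x₆}  = {x₂,x₆} ∪ {x₁,x₅}
  (now 32)
Round 5: already closed under ᶜ and ∪.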